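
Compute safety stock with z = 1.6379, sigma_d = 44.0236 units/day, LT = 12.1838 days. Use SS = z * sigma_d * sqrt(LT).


sqrt(LT) = sqrt(12.1838) = 3.4905
SS = 1.6379 * 44.0236 * 3.4905 = 251.6890

251.6890 units


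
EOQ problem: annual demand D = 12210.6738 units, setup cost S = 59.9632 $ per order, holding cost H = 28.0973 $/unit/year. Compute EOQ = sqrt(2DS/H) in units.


2*D*S = 2 * 12210.6738 * 59.9632 = 1464382.1504
2*D*S/H = 52118.2516
EOQ = sqrt(52118.2516) = 228.2942

228.2942 units


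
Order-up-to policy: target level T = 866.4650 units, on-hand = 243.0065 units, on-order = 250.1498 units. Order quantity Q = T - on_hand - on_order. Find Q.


Inventory position = OH + OO = 243.0065 + 250.1498 = 493.1563
Q = 866.4650 - 493.1563 = 373.3087

373.3087 units


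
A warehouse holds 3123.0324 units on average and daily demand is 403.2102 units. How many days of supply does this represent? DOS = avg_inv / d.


DOS = 3123.0324 / 403.2102 = 7.7454

7.7454 days


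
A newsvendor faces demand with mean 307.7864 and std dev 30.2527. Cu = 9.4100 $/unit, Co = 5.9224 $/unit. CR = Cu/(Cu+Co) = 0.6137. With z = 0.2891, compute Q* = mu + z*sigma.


CR = Cu/(Cu+Co) = 9.4100/(9.4100+5.9224) = 0.6137
z = 0.2891
Q* = 307.7864 + 0.2891 * 30.2527 = 316.5325

316.5325 units


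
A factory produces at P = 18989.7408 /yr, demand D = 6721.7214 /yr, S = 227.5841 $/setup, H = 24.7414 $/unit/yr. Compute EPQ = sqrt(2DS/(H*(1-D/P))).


1 - D/P = 1 - 0.3540 = 0.6460
H*(1-D/P) = 15.9838
2DS = 3059513.8305
EPQ = sqrt(191413.5743) = 437.5084

437.5084 units


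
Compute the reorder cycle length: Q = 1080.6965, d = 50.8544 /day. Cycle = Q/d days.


Cycle = 1080.6965 / 50.8544 = 21.2508

21.2508 days


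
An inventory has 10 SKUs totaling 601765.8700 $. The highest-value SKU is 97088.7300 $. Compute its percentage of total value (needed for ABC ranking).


Top item = 97088.7300
Total = 601765.8700
Percentage = 97088.7300 / 601765.8700 * 100 = 16.1340

16.1340%


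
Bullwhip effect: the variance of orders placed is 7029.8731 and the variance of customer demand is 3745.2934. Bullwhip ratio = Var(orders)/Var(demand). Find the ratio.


BW = 7029.8731 / 3745.2934 = 1.8770

1.8770


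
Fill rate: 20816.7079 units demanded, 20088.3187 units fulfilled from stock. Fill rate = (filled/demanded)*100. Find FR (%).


FR = 20088.3187 / 20816.7079 * 100 = 96.5009

96.5009%


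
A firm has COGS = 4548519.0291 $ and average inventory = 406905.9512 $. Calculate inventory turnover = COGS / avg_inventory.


Turnover = 4548519.0291 / 406905.9512 = 11.1783

11.1783


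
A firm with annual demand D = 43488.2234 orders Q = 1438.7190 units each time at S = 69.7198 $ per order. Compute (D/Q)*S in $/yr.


Number of orders = D/Q = 30.2270
Cost = 30.2270 * 69.7198 = 2107.4235

2107.4235 $/yr


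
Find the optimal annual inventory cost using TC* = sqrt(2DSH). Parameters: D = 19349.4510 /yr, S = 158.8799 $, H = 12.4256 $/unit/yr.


2*D*S*H = 76398524.2590
TC* = sqrt(76398524.2590) = 8740.6249

8740.6249 $/yr


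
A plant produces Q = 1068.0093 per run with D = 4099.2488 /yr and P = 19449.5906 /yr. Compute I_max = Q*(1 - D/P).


D/P = 0.2108
1 - D/P = 0.7892
I_max = 1068.0093 * 0.7892 = 842.9127

842.9127 units


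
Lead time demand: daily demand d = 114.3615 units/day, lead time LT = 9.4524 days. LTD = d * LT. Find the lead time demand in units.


LTD = 114.3615 * 9.4524 = 1080.9906

1080.9906 units


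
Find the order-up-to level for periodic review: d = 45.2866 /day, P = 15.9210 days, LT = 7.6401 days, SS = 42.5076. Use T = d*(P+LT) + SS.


P + LT = 23.5611
d*(P+LT) = 45.2866 * 23.5611 = 1067.0021
T = 1067.0021 + 42.5076 = 1109.5097

1109.5097 units


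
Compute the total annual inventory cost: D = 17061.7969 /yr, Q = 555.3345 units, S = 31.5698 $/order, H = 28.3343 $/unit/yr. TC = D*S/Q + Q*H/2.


Ordering cost = D*S/Q = 969.9335
Holding cost = Q*H/2 = 7867.5072
TC = 969.9335 + 7867.5072 = 8837.4406

8837.4406 $/yr


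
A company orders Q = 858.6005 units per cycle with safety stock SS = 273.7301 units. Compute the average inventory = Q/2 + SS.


Q/2 = 429.3003
Avg = 429.3003 + 273.7301 = 703.0303

703.0303 units


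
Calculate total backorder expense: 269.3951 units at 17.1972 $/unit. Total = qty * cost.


Total = 269.3951 * 17.1972 = 4632.8414

4632.8414 $


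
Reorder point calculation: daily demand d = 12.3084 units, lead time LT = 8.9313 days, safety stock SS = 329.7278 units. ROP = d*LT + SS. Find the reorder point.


d*LT = 12.3084 * 8.9313 = 109.9300
ROP = 109.9300 + 329.7278 = 439.6578

439.6578 units


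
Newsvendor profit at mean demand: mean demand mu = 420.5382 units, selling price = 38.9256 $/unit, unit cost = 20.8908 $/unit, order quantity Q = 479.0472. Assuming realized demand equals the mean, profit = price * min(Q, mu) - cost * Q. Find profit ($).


Sales at mu = min(479.0472, 420.5382) = 420.5382
Revenue = 38.9256 * 420.5382 = 16369.7018
Total cost = 20.8908 * 479.0472 = 10007.6792
Profit = 16369.7018 - 10007.6792 = 6362.0225

6362.0225 $


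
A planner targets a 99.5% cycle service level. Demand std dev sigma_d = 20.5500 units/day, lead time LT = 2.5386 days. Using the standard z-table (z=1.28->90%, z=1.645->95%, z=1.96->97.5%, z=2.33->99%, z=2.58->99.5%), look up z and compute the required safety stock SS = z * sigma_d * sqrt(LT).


From the table, SL = 99.5% corresponds to z = 2.58
sqrt(LT) = sqrt(2.5386) = 1.5933
SS = 2.58 * 20.5500 * 1.5933 = 84.4751

84.4751 units


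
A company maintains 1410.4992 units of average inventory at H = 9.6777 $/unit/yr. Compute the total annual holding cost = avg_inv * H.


Cost = 1410.4992 * 9.6777 = 13650.3881

13650.3881 $/yr


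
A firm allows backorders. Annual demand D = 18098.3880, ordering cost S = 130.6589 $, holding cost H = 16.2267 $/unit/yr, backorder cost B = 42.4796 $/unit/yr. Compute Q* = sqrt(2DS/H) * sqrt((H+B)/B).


sqrt(2DS/H) = 539.8702
sqrt((H+B)/B) = 1.1756
Q* = 539.8702 * 1.1756 = 634.6605

634.6605 units


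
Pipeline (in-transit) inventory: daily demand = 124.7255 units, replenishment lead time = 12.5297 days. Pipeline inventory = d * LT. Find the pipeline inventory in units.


Pipeline = 124.7255 * 12.5297 = 1562.7731

1562.7731 units


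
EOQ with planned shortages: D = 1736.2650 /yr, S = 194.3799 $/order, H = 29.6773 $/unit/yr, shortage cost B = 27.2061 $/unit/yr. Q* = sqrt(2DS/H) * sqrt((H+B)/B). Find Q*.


sqrt(2DS/H) = 150.8122
sqrt((H+B)/B) = 1.4460
Q* = 150.8122 * 1.4460 = 218.0701

218.0701 units


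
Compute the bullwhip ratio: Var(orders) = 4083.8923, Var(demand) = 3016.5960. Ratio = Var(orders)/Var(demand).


BW = 4083.8923 / 3016.5960 = 1.3538

1.3538


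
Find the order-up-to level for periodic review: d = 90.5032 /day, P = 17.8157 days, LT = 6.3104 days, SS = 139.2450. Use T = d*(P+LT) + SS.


P + LT = 24.1261
d*(P+LT) = 90.5032 * 24.1261 = 2183.4893
T = 2183.4893 + 139.2450 = 2322.7343

2322.7343 units


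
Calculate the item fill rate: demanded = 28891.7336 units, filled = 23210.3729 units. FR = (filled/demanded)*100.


FR = 23210.3729 / 28891.7336 * 100 = 80.3357

80.3357%


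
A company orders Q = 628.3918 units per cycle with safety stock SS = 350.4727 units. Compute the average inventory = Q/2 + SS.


Q/2 = 314.1959
Avg = 314.1959 + 350.4727 = 664.6686

664.6686 units


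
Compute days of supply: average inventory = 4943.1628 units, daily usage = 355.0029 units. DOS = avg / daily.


DOS = 4943.1628 / 355.0029 = 13.9243

13.9243 days


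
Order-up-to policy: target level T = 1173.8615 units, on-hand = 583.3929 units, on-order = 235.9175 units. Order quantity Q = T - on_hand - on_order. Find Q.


Inventory position = OH + OO = 583.3929 + 235.9175 = 819.3104
Q = 1173.8615 - 819.3104 = 354.5511

354.5511 units


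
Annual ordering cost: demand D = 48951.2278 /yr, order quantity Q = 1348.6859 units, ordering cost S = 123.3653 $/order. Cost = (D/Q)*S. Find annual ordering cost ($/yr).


Number of orders = D/Q = 36.2955
Cost = 36.2955 * 123.3653 = 4477.6051

4477.6051 $/yr


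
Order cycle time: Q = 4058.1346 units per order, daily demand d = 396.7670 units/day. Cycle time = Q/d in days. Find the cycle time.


Cycle = 4058.1346 / 396.7670 = 10.2280

10.2280 days


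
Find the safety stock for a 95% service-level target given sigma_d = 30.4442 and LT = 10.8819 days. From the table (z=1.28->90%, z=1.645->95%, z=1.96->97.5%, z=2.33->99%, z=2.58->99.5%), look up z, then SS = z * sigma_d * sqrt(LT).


From the table, SL = 95% corresponds to z = 1.645
sqrt(LT) = sqrt(10.8819) = 3.2988
SS = 1.645 * 30.4442 * 3.2988 = 165.2049

165.2049 units


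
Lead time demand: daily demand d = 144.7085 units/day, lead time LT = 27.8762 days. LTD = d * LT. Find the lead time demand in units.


LTD = 144.7085 * 27.8762 = 4033.9231

4033.9231 units


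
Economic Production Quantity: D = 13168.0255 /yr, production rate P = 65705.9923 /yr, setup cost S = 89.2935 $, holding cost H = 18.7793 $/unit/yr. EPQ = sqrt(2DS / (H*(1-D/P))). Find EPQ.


1 - D/P = 1 - 0.2004 = 0.7996
H*(1-D/P) = 15.0158
2DS = 2351638.1700
EPQ = sqrt(156611.2001) = 395.7413

395.7413 units


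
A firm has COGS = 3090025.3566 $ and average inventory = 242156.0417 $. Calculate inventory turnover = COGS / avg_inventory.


Turnover = 3090025.3566 / 242156.0417 = 12.7605

12.7605


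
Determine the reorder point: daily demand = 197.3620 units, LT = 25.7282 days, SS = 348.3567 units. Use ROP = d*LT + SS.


d*LT = 197.3620 * 25.7282 = 5077.7690
ROP = 5077.7690 + 348.3567 = 5426.1257

5426.1257 units


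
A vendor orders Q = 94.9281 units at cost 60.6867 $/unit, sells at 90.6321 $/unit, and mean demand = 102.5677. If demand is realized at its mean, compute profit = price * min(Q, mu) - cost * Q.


Sales at mu = min(94.9281, 102.5677) = 94.9281
Revenue = 90.6321 * 94.9281 = 8603.5331
Total cost = 60.6867 * 94.9281 = 5760.8731
Profit = 8603.5331 - 5760.8731 = 2842.6599

2842.6599 $


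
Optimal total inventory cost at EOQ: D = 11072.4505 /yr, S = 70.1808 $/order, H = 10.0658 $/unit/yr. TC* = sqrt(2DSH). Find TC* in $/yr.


2*D*S*H = 15643731.5449
TC* = sqrt(15643731.5449) = 3955.2157

3955.2157 $/yr


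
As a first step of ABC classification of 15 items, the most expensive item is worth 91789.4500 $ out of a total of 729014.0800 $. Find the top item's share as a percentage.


Top item = 91789.4500
Total = 729014.0800
Percentage = 91789.4500 / 729014.0800 * 100 = 12.5909

12.5909%


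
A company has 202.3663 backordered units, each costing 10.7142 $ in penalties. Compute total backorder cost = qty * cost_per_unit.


Total = 202.3663 * 10.7142 = 2168.1930

2168.1930 $


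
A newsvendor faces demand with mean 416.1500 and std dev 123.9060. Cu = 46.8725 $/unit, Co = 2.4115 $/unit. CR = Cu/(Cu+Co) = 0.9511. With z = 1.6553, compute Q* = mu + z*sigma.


CR = Cu/(Cu+Co) = 46.8725/(46.8725+2.4115) = 0.9511
z = 1.6553
Q* = 416.1500 + 1.6553 * 123.9060 = 621.2516

621.2516 units


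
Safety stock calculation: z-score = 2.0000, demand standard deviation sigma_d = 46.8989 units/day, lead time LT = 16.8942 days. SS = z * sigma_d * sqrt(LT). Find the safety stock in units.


sqrt(LT) = sqrt(16.8942) = 4.1103
SS = 2.0000 * 46.8989 * 4.1103 = 385.5329

385.5329 units


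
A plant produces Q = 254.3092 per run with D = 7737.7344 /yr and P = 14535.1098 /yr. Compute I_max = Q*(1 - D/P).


D/P = 0.5323
1 - D/P = 0.4677
I_max = 254.3092 * 0.4677 = 118.9282

118.9282 units


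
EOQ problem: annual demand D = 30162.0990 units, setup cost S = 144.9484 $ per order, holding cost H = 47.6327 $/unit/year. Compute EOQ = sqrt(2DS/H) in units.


2*D*S = 2 * 30162.0990 * 144.9484 = 8743895.9814
2*D*S/H = 183569.1863
EOQ = sqrt(183569.1863) = 428.4497

428.4497 units


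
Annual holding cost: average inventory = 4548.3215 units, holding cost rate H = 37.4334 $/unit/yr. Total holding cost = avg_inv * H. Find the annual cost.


Cost = 4548.3215 * 37.4334 = 170259.1380

170259.1380 $/yr


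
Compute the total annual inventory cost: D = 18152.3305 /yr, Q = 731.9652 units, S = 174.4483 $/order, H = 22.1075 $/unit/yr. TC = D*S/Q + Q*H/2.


Ordering cost = D*S/Q = 4326.2210
Holding cost = Q*H/2 = 8090.9603
TC = 4326.2210 + 8090.9603 = 12417.1813

12417.1813 $/yr


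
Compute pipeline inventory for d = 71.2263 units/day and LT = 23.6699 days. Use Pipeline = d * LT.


Pipeline = 71.2263 * 23.6699 = 1685.9194

1685.9194 units


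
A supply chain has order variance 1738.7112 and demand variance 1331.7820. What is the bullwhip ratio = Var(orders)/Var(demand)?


BW = 1738.7112 / 1331.7820 = 1.3056

1.3056


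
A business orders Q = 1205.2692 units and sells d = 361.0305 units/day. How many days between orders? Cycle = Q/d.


Cycle = 1205.2692 / 361.0305 = 3.3384

3.3384 days


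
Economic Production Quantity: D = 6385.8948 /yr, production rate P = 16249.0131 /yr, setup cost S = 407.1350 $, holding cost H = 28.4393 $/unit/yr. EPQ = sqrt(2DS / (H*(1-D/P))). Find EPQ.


1 - D/P = 1 - 0.3930 = 0.6070
H*(1-D/P) = 17.2626
2DS = 5199842.5588
EPQ = sqrt(301220.1624) = 548.8353

548.8353 units


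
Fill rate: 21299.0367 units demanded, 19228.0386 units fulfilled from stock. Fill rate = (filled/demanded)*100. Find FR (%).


FR = 19228.0386 / 21299.0367 * 100 = 90.2766

90.2766%


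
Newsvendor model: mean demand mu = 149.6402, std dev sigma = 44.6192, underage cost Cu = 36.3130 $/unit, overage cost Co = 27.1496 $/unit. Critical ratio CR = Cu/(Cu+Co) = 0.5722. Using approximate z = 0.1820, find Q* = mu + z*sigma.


CR = Cu/(Cu+Co) = 36.3130/(36.3130+27.1496) = 0.5722
z = 0.1820
Q* = 149.6402 + 0.1820 * 44.6192 = 157.7609

157.7609 units


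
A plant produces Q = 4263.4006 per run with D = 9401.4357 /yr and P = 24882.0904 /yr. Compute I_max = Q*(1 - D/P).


D/P = 0.3778
1 - D/P = 0.6222
I_max = 4263.4006 * 0.6222 = 2652.5196

2652.5196 units


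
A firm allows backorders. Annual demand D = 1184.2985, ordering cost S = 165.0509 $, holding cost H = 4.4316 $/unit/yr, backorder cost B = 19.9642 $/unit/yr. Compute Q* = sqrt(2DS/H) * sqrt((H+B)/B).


sqrt(2DS/H) = 297.0122
sqrt((H+B)/B) = 1.1054
Q* = 297.0122 * 1.1054 = 328.3264

328.3264 units


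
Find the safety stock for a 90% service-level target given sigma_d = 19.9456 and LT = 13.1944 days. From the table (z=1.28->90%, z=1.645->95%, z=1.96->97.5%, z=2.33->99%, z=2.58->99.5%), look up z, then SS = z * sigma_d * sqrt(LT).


From the table, SL = 90% corresponds to z = 1.28
sqrt(LT) = sqrt(13.1944) = 3.6324
SS = 1.28 * 19.9456 * 3.6324 = 92.7368

92.7368 units


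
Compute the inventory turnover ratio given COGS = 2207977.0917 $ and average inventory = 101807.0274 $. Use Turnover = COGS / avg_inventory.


Turnover = 2207977.0917 / 101807.0274 = 21.6879

21.6879


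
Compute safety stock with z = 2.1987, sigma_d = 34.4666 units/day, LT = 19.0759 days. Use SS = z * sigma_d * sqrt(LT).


sqrt(LT) = sqrt(19.0759) = 4.3676
SS = 2.1987 * 34.4666 * 4.3676 = 330.9840

330.9840 units


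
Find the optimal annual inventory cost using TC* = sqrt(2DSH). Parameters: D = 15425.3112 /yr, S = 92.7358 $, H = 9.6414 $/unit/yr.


2*D*S*H = 27583632.2541
TC* = sqrt(27583632.2541) = 5252.0122

5252.0122 $/yr


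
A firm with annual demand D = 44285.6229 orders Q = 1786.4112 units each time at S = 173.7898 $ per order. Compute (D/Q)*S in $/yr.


Number of orders = D/Q = 24.7903
Cost = 24.7903 * 173.7898 = 4308.2967

4308.2967 $/yr


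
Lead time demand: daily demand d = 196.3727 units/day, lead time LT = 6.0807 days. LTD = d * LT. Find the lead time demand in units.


LTD = 196.3727 * 6.0807 = 1194.0835

1194.0835 units


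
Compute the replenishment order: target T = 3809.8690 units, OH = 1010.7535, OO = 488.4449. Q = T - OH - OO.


Inventory position = OH + OO = 1010.7535 + 488.4449 = 1499.1984
Q = 3809.8690 - 1499.1984 = 2310.6706

2310.6706 units


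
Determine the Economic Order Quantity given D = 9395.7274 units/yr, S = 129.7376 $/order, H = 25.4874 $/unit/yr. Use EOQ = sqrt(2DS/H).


2*D*S = 2 * 9395.7274 * 129.7376 = 2437958.2463
2*D*S/H = 95653.4698
EOQ = sqrt(95653.4698) = 309.2790

309.2790 units


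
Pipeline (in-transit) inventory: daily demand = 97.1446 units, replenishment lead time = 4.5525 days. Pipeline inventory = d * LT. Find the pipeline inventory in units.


Pipeline = 97.1446 * 4.5525 = 442.2508

442.2508 units


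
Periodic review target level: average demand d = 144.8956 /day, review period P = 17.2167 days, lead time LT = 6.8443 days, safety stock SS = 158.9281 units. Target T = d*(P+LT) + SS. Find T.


P + LT = 24.0610
d*(P+LT) = 144.8956 * 24.0610 = 3486.3330
T = 3486.3330 + 158.9281 = 3645.2611

3645.2611 units


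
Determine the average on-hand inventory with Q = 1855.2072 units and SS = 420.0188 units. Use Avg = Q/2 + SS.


Q/2 = 927.6036
Avg = 927.6036 + 420.0188 = 1347.6224

1347.6224 units


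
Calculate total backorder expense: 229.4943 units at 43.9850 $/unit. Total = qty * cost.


Total = 229.4943 * 43.9850 = 10094.3068

10094.3068 $


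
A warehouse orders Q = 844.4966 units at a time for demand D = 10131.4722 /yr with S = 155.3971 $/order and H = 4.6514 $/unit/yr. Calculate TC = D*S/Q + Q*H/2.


Ordering cost = D*S/Q = 1864.3076
Holding cost = Q*H/2 = 1964.0457
TC = 1864.3076 + 1964.0457 = 3828.3533

3828.3533 $/yr


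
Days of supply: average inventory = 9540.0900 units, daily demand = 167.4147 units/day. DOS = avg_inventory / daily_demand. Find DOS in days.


DOS = 9540.0900 / 167.4147 = 56.9848

56.9848 days


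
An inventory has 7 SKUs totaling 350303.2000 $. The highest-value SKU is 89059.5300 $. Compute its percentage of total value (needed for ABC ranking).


Top item = 89059.5300
Total = 350303.2000
Percentage = 89059.5300 / 350303.2000 * 100 = 25.4236

25.4236%


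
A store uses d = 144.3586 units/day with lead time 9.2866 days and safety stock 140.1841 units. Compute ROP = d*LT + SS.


d*LT = 144.3586 * 9.2866 = 1340.6006
ROP = 1340.6006 + 140.1841 = 1480.7847

1480.7847 units


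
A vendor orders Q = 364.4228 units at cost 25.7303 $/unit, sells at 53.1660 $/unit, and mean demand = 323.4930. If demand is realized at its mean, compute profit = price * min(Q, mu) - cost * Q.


Sales at mu = min(364.4228, 323.4930) = 323.4930
Revenue = 53.1660 * 323.4930 = 17198.8288
Total cost = 25.7303 * 364.4228 = 9376.7080
Profit = 17198.8288 - 9376.7080 = 7822.1209

7822.1209 $


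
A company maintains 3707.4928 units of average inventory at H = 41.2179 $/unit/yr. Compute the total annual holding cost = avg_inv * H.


Cost = 3707.4928 * 41.2179 = 152815.0675

152815.0675 $/yr


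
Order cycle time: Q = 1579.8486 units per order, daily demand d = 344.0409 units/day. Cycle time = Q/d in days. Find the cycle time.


Cycle = 1579.8486 / 344.0409 = 4.5920

4.5920 days


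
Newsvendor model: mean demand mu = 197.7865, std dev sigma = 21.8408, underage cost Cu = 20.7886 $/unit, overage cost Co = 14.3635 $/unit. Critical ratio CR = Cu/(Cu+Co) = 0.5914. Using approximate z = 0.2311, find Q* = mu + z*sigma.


CR = Cu/(Cu+Co) = 20.7886/(20.7886+14.3635) = 0.5914
z = 0.2311
Q* = 197.7865 + 0.2311 * 21.8408 = 202.8339

202.8339 units


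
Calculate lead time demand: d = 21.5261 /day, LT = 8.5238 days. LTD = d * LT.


LTD = 21.5261 * 8.5238 = 183.4842

183.4842 units


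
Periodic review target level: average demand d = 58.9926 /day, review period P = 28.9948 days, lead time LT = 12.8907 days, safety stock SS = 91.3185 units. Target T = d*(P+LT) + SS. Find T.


P + LT = 41.8855
d*(P+LT) = 58.9926 * 41.8855 = 2470.9345
T = 2470.9345 + 91.3185 = 2562.2530

2562.2530 units


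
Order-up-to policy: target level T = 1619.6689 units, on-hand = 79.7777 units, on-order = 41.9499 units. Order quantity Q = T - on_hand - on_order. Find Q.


Inventory position = OH + OO = 79.7777 + 41.9499 = 121.7276
Q = 1619.6689 - 121.7276 = 1497.9413

1497.9413 units


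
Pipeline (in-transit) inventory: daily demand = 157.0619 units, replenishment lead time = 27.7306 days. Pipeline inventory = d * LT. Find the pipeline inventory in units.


Pipeline = 157.0619 * 27.7306 = 4355.4207

4355.4207 units


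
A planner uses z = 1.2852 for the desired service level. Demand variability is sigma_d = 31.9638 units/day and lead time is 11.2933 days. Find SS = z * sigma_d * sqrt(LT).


sqrt(LT) = sqrt(11.2933) = 3.3606
SS = 1.2852 * 31.9638 * 3.3606 = 138.0510

138.0510 units


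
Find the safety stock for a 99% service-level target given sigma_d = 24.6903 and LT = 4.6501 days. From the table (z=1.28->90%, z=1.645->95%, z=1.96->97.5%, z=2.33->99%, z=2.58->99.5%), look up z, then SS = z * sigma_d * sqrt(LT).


From the table, SL = 99% corresponds to z = 2.33
sqrt(LT) = sqrt(4.6501) = 2.1564
SS = 2.33 * 24.6903 * 2.1564 = 124.0548

124.0548 units


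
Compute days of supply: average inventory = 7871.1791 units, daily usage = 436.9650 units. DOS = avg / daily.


DOS = 7871.1791 / 436.9650 = 18.0133

18.0133 days


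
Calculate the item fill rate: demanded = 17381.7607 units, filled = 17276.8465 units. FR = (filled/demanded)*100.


FR = 17276.8465 / 17381.7607 * 100 = 99.3964

99.3964%


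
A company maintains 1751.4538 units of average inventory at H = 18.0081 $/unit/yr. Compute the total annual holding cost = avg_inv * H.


Cost = 1751.4538 * 18.0081 = 31540.3552

31540.3552 $/yr


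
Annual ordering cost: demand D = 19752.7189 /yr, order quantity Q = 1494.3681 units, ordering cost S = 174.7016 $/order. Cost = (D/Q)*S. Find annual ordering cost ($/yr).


Number of orders = D/Q = 13.2181
Cost = 13.2181 * 174.7016 = 2309.2246

2309.2246 $/yr


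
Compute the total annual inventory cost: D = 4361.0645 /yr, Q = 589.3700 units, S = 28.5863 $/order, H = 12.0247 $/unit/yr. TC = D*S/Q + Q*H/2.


Ordering cost = D*S/Q = 211.5254
Holding cost = Q*H/2 = 3543.4987
TC = 211.5254 + 3543.4987 = 3755.0241

3755.0241 $/yr


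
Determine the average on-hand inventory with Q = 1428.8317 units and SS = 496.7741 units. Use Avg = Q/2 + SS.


Q/2 = 714.4158
Avg = 714.4158 + 496.7741 = 1211.1899

1211.1899 units


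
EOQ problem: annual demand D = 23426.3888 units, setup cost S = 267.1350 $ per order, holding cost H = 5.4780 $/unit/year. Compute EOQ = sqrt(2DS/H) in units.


2*D*S = 2 * 23426.3888 * 267.1350 = 12516016.7442
2*D*S/H = 2284778.5221
EOQ = sqrt(2284778.5221) = 1511.5484

1511.5484 units


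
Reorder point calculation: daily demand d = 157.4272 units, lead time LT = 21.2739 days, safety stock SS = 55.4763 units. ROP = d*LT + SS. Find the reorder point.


d*LT = 157.4272 * 21.2739 = 3349.0905
ROP = 3349.0905 + 55.4763 = 3404.5668

3404.5668 units


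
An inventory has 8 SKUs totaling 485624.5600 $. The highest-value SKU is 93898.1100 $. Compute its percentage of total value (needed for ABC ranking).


Top item = 93898.1100
Total = 485624.5600
Percentage = 93898.1100 / 485624.5600 * 100 = 19.3355

19.3355%


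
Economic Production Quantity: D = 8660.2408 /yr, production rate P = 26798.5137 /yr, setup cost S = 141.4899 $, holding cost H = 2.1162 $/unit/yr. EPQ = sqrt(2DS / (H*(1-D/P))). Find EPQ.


1 - D/P = 1 - 0.3232 = 0.6768
H*(1-D/P) = 1.4323
2DS = 2450673.2095
EPQ = sqrt(1710974.2328) = 1308.0421

1308.0421 units


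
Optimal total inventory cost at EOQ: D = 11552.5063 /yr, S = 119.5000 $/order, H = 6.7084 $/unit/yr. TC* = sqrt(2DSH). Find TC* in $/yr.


2*D*S*H = 18522221.1498
TC* = sqrt(18522221.1498) = 4303.7450

4303.7450 $/yr


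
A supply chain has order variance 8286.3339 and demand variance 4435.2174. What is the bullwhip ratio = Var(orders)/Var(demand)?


BW = 8286.3339 / 4435.2174 = 1.8683

1.8683


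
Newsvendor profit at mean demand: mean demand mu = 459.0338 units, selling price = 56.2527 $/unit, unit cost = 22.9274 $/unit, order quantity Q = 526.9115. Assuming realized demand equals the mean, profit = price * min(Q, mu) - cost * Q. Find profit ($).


Sales at mu = min(526.9115, 459.0338) = 459.0338
Revenue = 56.2527 * 459.0338 = 25821.8906
Total cost = 22.9274 * 526.9115 = 12080.7107
Profit = 25821.8906 - 12080.7107 = 13741.1799

13741.1799 $


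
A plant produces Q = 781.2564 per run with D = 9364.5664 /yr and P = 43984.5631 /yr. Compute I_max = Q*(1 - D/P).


D/P = 0.2129
1 - D/P = 0.7871
I_max = 781.2564 * 0.7871 = 614.9224

614.9224 units


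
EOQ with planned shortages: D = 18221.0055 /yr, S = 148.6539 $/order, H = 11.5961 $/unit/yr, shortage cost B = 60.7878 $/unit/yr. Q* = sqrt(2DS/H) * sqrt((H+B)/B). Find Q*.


sqrt(2DS/H) = 683.4919
sqrt((H+B)/B) = 1.0912
Q* = 683.4919 * 1.0912 = 745.8408

745.8408 units


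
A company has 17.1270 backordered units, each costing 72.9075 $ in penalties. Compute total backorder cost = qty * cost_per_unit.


Total = 17.1270 * 72.9075 = 1248.6868

1248.6868 $


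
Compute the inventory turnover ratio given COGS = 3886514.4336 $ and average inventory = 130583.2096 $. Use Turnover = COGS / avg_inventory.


Turnover = 3886514.4336 / 130583.2096 = 29.7627

29.7627


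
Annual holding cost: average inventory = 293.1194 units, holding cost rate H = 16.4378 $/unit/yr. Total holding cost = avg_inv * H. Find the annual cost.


Cost = 293.1194 * 16.4378 = 4818.2381

4818.2381 $/yr


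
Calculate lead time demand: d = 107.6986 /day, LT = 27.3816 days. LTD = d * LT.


LTD = 107.6986 * 27.3816 = 2948.9600

2948.9600 units


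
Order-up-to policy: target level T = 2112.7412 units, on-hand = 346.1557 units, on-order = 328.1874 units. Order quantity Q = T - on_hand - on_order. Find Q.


Inventory position = OH + OO = 346.1557 + 328.1874 = 674.3431
Q = 2112.7412 - 674.3431 = 1438.3981

1438.3981 units


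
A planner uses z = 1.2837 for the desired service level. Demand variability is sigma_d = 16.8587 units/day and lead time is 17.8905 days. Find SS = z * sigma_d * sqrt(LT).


sqrt(LT) = sqrt(17.8905) = 4.2297
SS = 1.2837 * 16.8587 * 4.2297 = 91.5375

91.5375 units


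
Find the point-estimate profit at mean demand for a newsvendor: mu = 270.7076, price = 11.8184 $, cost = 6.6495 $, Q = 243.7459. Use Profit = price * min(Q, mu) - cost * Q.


Sales at mu = min(243.7459, 270.7076) = 243.7459
Revenue = 11.8184 * 243.7459 = 2880.6865
Total cost = 6.6495 * 243.7459 = 1620.7884
Profit = 2880.6865 - 1620.7884 = 1259.8982

1259.8982 $


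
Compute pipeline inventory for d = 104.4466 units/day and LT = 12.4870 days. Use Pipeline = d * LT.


Pipeline = 104.4466 * 12.4870 = 1304.2247

1304.2247 units


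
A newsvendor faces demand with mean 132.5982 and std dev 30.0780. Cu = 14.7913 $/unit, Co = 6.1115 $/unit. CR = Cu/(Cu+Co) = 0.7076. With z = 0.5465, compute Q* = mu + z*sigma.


CR = Cu/(Cu+Co) = 14.7913/(14.7913+6.1115) = 0.7076
z = 0.5465
Q* = 132.5982 + 0.5465 * 30.0780 = 149.0358

149.0358 units


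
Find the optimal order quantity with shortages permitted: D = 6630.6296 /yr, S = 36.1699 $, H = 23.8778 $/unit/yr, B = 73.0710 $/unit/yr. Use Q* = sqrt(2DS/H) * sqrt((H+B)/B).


sqrt(2DS/H) = 141.7323
sqrt((H+B)/B) = 1.1519
Q* = 141.7323 * 1.1519 = 163.2554

163.2554 units


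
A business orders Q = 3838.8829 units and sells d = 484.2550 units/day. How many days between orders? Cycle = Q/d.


Cycle = 3838.8829 / 484.2550 = 7.9274

7.9274 days


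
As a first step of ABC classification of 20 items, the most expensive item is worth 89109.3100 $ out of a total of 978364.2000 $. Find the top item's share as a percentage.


Top item = 89109.3100
Total = 978364.2000
Percentage = 89109.3100 / 978364.2000 * 100 = 9.1080

9.1080%


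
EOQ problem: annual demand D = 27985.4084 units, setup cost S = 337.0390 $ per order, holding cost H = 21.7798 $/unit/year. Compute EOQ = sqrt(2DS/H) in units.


2*D*S = 2 * 27985.4084 * 337.0390 = 18864348.1235
2*D*S/H = 866139.6396
EOQ = sqrt(866139.6396) = 930.6662

930.6662 units


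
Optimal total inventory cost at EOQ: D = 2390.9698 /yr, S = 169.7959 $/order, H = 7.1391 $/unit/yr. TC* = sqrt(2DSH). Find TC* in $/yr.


2*D*S*H = 5796618.9319
TC* = sqrt(5796618.9319) = 2407.6169

2407.6169 $/yr


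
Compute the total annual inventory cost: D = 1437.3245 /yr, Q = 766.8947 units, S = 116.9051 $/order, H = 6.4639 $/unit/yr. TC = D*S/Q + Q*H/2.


Ordering cost = D*S/Q = 219.1051
Holding cost = Q*H/2 = 2478.5653
TC = 219.1051 + 2478.5653 = 2697.6705

2697.6705 $/yr


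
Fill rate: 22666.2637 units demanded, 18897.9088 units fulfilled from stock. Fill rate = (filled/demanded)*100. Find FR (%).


FR = 18897.9088 / 22666.2637 * 100 = 83.3746

83.3746%


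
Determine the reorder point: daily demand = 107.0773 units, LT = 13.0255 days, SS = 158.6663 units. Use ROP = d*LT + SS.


d*LT = 107.0773 * 13.0255 = 1394.7354
ROP = 1394.7354 + 158.6663 = 1553.4017

1553.4017 units


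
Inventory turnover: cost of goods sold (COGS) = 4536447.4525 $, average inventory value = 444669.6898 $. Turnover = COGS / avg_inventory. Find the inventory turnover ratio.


Turnover = 4536447.4525 / 444669.6898 = 10.2018

10.2018


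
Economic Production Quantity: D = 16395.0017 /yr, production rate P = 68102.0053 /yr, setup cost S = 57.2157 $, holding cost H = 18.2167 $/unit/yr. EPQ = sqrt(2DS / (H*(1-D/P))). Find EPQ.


1 - D/P = 1 - 0.2407 = 0.7593
H*(1-D/P) = 13.8312
2DS = 1876102.9975
EPQ = sqrt(135643.0354) = 368.2975

368.2975 units


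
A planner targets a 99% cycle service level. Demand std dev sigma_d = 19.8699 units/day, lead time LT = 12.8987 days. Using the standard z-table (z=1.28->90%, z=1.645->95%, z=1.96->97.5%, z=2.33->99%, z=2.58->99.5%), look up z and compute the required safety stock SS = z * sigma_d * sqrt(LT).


From the table, SL = 99% corresponds to z = 2.33
sqrt(LT) = sqrt(12.8987) = 3.5915
SS = 2.33 * 19.8699 * 3.5915 = 166.2741

166.2741 units


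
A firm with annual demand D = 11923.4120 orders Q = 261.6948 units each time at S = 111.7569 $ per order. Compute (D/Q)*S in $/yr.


Number of orders = D/Q = 45.5623
Cost = 45.5623 * 111.7569 = 5091.8993

5091.8993 $/yr


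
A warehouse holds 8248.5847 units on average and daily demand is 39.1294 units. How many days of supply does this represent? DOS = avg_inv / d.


DOS = 8248.5847 / 39.1294 = 210.8027

210.8027 days


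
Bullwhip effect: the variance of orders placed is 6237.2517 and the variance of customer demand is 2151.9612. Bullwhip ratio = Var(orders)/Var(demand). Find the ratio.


BW = 6237.2517 / 2151.9612 = 2.8984

2.8984


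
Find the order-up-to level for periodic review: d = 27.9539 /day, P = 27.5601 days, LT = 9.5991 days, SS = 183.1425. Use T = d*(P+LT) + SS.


P + LT = 37.1592
d*(P+LT) = 27.9539 * 37.1592 = 1038.7446
T = 1038.7446 + 183.1425 = 1221.8871

1221.8871 units


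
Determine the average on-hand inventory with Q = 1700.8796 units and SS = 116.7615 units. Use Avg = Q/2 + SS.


Q/2 = 850.4398
Avg = 850.4398 + 116.7615 = 967.2013

967.2013 units


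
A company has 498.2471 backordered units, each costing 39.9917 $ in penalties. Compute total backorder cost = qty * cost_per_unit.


Total = 498.2471 * 39.9917 = 19925.7485

19925.7485 $


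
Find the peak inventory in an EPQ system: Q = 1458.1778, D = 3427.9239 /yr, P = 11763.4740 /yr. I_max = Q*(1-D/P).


D/P = 0.2914
1 - D/P = 0.7086
I_max = 1458.1778 * 0.7086 = 1033.2589

1033.2589 units


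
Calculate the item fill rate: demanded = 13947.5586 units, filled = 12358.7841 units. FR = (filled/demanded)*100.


FR = 12358.7841 / 13947.5586 * 100 = 88.6089

88.6089%


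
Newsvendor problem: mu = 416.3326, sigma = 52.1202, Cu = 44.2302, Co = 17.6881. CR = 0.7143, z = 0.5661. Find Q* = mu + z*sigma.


CR = Cu/(Cu+Co) = 44.2302/(44.2302+17.6881) = 0.7143
z = 0.5661
Q* = 416.3326 + 0.5661 * 52.1202 = 445.8378

445.8378 units


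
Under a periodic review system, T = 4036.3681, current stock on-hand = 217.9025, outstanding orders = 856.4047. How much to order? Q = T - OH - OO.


Inventory position = OH + OO = 217.9025 + 856.4047 = 1074.3072
Q = 4036.3681 - 1074.3072 = 2962.0609

2962.0609 units


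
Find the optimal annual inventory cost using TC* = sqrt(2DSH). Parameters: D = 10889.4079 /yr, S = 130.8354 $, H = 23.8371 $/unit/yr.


2*D*S*H = 67922388.0528
TC* = sqrt(67922388.0528) = 8241.5040

8241.5040 $/yr


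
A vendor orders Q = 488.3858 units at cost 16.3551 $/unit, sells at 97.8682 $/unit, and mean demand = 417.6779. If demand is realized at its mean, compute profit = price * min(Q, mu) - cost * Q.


Sales at mu = min(488.3858, 417.6779) = 417.6779
Revenue = 97.8682 * 417.6779 = 40877.3843
Total cost = 16.3551 * 488.3858 = 7987.5986
Profit = 40877.3843 - 7987.5986 = 32889.7857

32889.7857 $


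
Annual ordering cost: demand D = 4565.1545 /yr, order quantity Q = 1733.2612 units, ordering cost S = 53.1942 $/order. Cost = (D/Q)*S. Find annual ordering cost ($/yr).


Number of orders = D/Q = 2.6339
Cost = 2.6339 * 53.1942 = 140.1057

140.1057 $/yr


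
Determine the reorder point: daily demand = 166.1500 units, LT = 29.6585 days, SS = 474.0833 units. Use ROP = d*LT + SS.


d*LT = 166.1500 * 29.6585 = 4927.7598
ROP = 4927.7598 + 474.0833 = 5401.8431

5401.8431 units


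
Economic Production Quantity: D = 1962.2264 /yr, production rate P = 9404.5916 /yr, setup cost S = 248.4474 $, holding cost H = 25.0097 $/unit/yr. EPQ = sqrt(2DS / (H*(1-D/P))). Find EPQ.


1 - D/P = 1 - 0.2086 = 0.7914
H*(1-D/P) = 19.7915
2DS = 975020.0946
EPQ = sqrt(49264.4964) = 221.9561

221.9561 units


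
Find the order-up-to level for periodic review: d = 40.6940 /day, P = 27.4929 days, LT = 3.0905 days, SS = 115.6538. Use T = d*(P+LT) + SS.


P + LT = 30.5834
d*(P+LT) = 40.6940 * 30.5834 = 1244.5609
T = 1244.5609 + 115.6538 = 1360.2147

1360.2147 units


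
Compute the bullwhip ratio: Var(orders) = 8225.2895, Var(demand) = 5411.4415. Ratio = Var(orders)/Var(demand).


BW = 8225.2895 / 5411.4415 = 1.5200

1.5200


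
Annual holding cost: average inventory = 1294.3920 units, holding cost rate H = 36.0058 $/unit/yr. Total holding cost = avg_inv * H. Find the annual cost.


Cost = 1294.3920 * 36.0058 = 46605.6195

46605.6195 $/yr


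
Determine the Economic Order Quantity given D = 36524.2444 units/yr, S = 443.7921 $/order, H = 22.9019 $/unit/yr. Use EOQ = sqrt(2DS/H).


2*D*S = 2 * 36524.2444 * 443.7921 = 32418342.2464
2*D*S/H = 1415530.6873
EOQ = sqrt(1415530.6873) = 1189.7608

1189.7608 units


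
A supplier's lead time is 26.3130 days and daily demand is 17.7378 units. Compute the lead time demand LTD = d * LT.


LTD = 17.7378 * 26.3130 = 466.7347

466.7347 units


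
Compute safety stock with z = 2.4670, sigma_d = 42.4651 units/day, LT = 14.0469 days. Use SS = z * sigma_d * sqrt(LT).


sqrt(LT) = sqrt(14.0469) = 3.7479
SS = 2.4670 * 42.4651 * 3.7479 = 392.6373

392.6373 units


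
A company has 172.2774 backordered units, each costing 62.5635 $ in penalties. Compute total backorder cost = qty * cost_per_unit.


Total = 172.2774 * 62.5635 = 10778.2771

10778.2771 $


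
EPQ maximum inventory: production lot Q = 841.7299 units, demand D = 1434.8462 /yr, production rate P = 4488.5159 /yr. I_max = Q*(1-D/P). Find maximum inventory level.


D/P = 0.3197
1 - D/P = 0.6803
I_max = 841.7299 * 0.6803 = 572.6537

572.6537 units


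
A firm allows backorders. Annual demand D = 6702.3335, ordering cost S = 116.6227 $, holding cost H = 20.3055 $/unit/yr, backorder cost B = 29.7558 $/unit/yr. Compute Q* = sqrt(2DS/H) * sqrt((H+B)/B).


sqrt(2DS/H) = 277.4679
sqrt((H+B)/B) = 1.2971
Q* = 277.4679 * 1.2971 = 359.8968

359.8968 units


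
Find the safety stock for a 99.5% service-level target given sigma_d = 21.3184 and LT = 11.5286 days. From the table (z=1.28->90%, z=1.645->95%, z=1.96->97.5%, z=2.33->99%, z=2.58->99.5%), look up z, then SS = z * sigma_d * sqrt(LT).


From the table, SL = 99.5% corresponds to z = 2.58
sqrt(LT) = sqrt(11.5286) = 3.3954
SS = 2.58 * 21.3184 * 3.3954 = 186.7509

186.7509 units


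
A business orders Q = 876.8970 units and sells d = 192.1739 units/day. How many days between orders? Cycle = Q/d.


Cycle = 876.8970 / 192.1739 = 4.5630

4.5630 days


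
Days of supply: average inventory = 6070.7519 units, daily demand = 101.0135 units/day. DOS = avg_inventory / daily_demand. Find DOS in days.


DOS = 6070.7519 / 101.0135 = 60.0984

60.0984 days


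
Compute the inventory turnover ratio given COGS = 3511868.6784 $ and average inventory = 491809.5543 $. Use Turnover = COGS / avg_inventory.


Turnover = 3511868.6784 / 491809.5543 = 7.1407

7.1407


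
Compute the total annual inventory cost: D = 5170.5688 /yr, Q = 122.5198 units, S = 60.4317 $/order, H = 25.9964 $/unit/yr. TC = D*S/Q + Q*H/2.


Ordering cost = D*S/Q = 2550.3328
Holding cost = Q*H/2 = 1592.5369
TC = 2550.3328 + 1592.5369 = 4142.8696

4142.8696 $/yr


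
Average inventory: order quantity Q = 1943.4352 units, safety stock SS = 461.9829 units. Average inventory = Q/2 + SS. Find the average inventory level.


Q/2 = 971.7176
Avg = 971.7176 + 461.9829 = 1433.7005

1433.7005 units


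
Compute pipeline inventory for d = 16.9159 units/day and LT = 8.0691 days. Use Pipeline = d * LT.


Pipeline = 16.9159 * 8.0691 = 136.4961

136.4961 units


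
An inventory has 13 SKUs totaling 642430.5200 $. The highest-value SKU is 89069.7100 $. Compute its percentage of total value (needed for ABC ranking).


Top item = 89069.7100
Total = 642430.5200
Percentage = 89069.7100 / 642430.5200 * 100 = 13.8645

13.8645%


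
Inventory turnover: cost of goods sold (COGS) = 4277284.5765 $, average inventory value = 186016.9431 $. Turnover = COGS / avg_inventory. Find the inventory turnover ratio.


Turnover = 4277284.5765 / 186016.9431 = 22.9941

22.9941


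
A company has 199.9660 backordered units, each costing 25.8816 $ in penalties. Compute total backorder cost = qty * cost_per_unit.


Total = 199.9660 * 25.8816 = 5175.4400

5175.4400 $


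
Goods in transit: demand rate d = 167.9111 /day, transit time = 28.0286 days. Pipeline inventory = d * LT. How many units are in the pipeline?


Pipeline = 167.9111 * 28.0286 = 4706.3131

4706.3131 units


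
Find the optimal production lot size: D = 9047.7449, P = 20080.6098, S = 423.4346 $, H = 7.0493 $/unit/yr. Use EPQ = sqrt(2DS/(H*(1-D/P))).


1 - D/P = 1 - 0.4506 = 0.5494
H*(1-D/P) = 3.8731
2DS = 7662256.4853
EPQ = sqrt(1978332.5152) = 1406.5321

1406.5321 units


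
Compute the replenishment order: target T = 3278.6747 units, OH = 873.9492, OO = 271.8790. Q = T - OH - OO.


Inventory position = OH + OO = 873.9492 + 271.8790 = 1145.8282
Q = 3278.6747 - 1145.8282 = 2132.8465

2132.8465 units


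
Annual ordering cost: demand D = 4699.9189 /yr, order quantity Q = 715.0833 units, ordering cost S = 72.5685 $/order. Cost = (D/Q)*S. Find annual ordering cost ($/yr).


Number of orders = D/Q = 6.5725
Cost = 6.5725 * 72.5685 = 476.9599

476.9599 $/yr


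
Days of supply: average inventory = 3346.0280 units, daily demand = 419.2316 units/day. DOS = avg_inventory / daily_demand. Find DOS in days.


DOS = 3346.0280 / 419.2316 = 7.9813

7.9813 days


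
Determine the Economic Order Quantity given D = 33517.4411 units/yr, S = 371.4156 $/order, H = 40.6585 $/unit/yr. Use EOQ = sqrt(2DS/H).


2*D*S = 2 * 33517.4411 * 371.4156 = 24897800.9932
2*D*S/H = 612363.9828
EOQ = sqrt(612363.9828) = 782.5369

782.5369 units


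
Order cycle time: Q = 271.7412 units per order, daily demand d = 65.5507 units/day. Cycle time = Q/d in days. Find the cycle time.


Cycle = 271.7412 / 65.5507 = 4.1455

4.1455 days
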